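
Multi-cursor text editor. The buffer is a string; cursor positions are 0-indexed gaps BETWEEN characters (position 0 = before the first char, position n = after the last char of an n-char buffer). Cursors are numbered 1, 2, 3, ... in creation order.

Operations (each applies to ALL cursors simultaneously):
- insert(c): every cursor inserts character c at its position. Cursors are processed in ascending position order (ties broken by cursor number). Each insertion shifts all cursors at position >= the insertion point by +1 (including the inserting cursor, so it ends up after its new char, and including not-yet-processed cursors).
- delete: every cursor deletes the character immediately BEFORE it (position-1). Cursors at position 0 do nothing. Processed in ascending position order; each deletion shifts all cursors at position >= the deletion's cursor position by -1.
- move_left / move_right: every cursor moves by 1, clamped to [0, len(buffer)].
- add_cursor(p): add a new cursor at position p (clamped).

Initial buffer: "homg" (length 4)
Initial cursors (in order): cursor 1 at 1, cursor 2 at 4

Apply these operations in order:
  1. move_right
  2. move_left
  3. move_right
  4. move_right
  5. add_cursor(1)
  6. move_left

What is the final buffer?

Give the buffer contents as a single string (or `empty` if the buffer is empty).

Answer: homg

Derivation:
After op 1 (move_right): buffer="homg" (len 4), cursors c1@2 c2@4, authorship ....
After op 2 (move_left): buffer="homg" (len 4), cursors c1@1 c2@3, authorship ....
After op 3 (move_right): buffer="homg" (len 4), cursors c1@2 c2@4, authorship ....
After op 4 (move_right): buffer="homg" (len 4), cursors c1@3 c2@4, authorship ....
After op 5 (add_cursor(1)): buffer="homg" (len 4), cursors c3@1 c1@3 c2@4, authorship ....
After op 6 (move_left): buffer="homg" (len 4), cursors c3@0 c1@2 c2@3, authorship ....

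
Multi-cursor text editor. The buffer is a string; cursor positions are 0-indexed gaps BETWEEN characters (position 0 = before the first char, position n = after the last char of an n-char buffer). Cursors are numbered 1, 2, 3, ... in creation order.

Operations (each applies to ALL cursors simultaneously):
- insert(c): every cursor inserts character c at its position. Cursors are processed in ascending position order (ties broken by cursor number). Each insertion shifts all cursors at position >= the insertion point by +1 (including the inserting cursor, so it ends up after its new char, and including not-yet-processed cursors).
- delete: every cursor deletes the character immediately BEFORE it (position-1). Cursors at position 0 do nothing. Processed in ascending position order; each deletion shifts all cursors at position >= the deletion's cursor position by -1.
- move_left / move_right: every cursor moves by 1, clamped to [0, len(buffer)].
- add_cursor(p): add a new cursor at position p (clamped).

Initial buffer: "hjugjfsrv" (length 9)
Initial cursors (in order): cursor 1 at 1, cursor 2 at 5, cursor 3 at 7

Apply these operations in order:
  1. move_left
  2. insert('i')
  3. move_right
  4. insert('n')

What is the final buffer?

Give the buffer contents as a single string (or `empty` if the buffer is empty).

After op 1 (move_left): buffer="hjugjfsrv" (len 9), cursors c1@0 c2@4 c3@6, authorship .........
After op 2 (insert('i')): buffer="ihjugijfisrv" (len 12), cursors c1@1 c2@6 c3@9, authorship 1....2..3...
After op 3 (move_right): buffer="ihjugijfisrv" (len 12), cursors c1@2 c2@7 c3@10, authorship 1....2..3...
After op 4 (insert('n')): buffer="ihnjugijnfisnrv" (len 15), cursors c1@3 c2@9 c3@13, authorship 1.1...2.2.3.3..

Answer: ihnjugijnfisnrv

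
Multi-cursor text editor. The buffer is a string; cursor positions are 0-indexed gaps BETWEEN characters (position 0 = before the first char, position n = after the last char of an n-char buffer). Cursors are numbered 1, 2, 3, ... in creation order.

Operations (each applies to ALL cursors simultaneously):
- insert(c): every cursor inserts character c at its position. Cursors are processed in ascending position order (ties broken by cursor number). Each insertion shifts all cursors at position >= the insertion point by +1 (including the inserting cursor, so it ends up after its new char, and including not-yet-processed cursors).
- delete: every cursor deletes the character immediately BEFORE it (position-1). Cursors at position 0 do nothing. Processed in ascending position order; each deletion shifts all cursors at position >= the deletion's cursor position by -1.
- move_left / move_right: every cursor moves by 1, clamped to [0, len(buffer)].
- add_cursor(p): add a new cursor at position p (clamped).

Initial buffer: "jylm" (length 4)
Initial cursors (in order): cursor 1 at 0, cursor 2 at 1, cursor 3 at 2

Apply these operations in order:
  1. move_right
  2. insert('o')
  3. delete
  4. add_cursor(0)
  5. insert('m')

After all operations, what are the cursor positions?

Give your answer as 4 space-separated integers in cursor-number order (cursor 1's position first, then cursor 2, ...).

Answer: 3 5 7 1

Derivation:
After op 1 (move_right): buffer="jylm" (len 4), cursors c1@1 c2@2 c3@3, authorship ....
After op 2 (insert('o')): buffer="joyolom" (len 7), cursors c1@2 c2@4 c3@6, authorship .1.2.3.
After op 3 (delete): buffer="jylm" (len 4), cursors c1@1 c2@2 c3@3, authorship ....
After op 4 (add_cursor(0)): buffer="jylm" (len 4), cursors c4@0 c1@1 c2@2 c3@3, authorship ....
After op 5 (insert('m')): buffer="mjmymlmm" (len 8), cursors c4@1 c1@3 c2@5 c3@7, authorship 4.1.2.3.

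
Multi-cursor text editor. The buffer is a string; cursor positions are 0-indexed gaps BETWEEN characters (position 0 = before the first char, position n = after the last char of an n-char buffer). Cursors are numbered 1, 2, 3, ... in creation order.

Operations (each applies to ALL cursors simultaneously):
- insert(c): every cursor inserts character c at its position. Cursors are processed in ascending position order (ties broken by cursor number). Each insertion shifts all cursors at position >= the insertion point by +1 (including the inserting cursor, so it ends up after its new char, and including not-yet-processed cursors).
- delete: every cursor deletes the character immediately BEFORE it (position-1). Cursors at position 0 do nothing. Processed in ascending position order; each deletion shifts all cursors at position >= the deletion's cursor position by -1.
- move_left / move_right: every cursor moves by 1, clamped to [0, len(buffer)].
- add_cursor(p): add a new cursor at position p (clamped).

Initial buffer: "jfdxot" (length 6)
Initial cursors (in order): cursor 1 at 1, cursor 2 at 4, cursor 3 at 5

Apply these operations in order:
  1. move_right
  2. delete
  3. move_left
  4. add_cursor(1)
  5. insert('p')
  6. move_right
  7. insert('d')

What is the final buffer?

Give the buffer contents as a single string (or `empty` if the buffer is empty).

After op 1 (move_right): buffer="jfdxot" (len 6), cursors c1@2 c2@5 c3@6, authorship ......
After op 2 (delete): buffer="jdx" (len 3), cursors c1@1 c2@3 c3@3, authorship ...
After op 3 (move_left): buffer="jdx" (len 3), cursors c1@0 c2@2 c3@2, authorship ...
After op 4 (add_cursor(1)): buffer="jdx" (len 3), cursors c1@0 c4@1 c2@2 c3@2, authorship ...
After op 5 (insert('p')): buffer="pjpdppx" (len 7), cursors c1@1 c4@3 c2@6 c3@6, authorship 1.4.23.
After op 6 (move_right): buffer="pjpdppx" (len 7), cursors c1@2 c4@4 c2@7 c3@7, authorship 1.4.23.
After op 7 (insert('d')): buffer="pjdpddppxdd" (len 11), cursors c1@3 c4@6 c2@11 c3@11, authorship 1.14.423.23

Answer: pjdpddppxdd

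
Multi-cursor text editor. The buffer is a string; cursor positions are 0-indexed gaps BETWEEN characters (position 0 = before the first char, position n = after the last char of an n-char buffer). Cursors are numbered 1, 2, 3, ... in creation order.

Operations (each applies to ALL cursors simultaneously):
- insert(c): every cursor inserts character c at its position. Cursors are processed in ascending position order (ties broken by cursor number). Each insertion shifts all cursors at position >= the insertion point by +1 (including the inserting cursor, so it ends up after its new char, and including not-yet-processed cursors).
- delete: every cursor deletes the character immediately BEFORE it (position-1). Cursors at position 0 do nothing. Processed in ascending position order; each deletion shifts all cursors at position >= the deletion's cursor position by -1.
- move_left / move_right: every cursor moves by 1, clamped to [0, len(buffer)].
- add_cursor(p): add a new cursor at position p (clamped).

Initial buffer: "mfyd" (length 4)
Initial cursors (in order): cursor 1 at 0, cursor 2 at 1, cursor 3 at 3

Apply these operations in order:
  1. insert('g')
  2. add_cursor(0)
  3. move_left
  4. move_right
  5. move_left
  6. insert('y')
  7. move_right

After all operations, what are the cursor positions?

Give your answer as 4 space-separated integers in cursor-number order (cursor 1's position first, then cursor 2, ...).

After op 1 (insert('g')): buffer="gmgfygd" (len 7), cursors c1@1 c2@3 c3@6, authorship 1.2..3.
After op 2 (add_cursor(0)): buffer="gmgfygd" (len 7), cursors c4@0 c1@1 c2@3 c3@6, authorship 1.2..3.
After op 3 (move_left): buffer="gmgfygd" (len 7), cursors c1@0 c4@0 c2@2 c3@5, authorship 1.2..3.
After op 4 (move_right): buffer="gmgfygd" (len 7), cursors c1@1 c4@1 c2@3 c3@6, authorship 1.2..3.
After op 5 (move_left): buffer="gmgfygd" (len 7), cursors c1@0 c4@0 c2@2 c3@5, authorship 1.2..3.
After op 6 (insert('y')): buffer="yygmygfyygd" (len 11), cursors c1@2 c4@2 c2@5 c3@9, authorship 141.22..33.
After op 7 (move_right): buffer="yygmygfyygd" (len 11), cursors c1@3 c4@3 c2@6 c3@10, authorship 141.22..33.

Answer: 3 6 10 3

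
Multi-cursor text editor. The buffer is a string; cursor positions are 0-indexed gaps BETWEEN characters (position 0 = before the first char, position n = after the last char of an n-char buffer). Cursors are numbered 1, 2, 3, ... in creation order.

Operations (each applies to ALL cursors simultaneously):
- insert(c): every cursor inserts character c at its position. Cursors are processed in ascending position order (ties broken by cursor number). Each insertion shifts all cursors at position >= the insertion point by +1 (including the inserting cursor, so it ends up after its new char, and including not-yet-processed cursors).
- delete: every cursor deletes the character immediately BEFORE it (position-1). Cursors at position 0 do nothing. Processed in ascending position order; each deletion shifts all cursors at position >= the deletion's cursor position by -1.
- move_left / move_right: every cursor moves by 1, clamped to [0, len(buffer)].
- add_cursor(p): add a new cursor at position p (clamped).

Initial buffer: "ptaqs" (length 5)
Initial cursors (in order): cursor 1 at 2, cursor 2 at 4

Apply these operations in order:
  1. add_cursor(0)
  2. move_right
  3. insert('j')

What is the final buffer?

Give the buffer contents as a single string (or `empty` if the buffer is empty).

Answer: pjtajqsj

Derivation:
After op 1 (add_cursor(0)): buffer="ptaqs" (len 5), cursors c3@0 c1@2 c2@4, authorship .....
After op 2 (move_right): buffer="ptaqs" (len 5), cursors c3@1 c1@3 c2@5, authorship .....
After op 3 (insert('j')): buffer="pjtajqsj" (len 8), cursors c3@2 c1@5 c2@8, authorship .3..1..2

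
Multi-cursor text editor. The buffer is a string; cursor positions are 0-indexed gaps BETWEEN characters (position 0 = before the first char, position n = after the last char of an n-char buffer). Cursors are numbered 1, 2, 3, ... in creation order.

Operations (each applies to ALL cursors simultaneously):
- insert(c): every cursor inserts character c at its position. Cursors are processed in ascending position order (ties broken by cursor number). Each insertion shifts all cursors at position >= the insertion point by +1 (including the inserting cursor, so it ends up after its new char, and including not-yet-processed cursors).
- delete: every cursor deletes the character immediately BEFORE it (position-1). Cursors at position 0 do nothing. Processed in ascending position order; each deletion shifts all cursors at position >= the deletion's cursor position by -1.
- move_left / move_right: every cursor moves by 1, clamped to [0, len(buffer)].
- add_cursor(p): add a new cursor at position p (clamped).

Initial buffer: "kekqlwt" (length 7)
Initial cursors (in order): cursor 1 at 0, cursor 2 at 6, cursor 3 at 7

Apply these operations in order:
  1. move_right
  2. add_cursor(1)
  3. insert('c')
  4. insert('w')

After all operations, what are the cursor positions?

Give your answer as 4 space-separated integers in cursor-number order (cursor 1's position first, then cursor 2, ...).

Answer: 5 15 15 5

Derivation:
After op 1 (move_right): buffer="kekqlwt" (len 7), cursors c1@1 c2@7 c3@7, authorship .......
After op 2 (add_cursor(1)): buffer="kekqlwt" (len 7), cursors c1@1 c4@1 c2@7 c3@7, authorship .......
After op 3 (insert('c')): buffer="kccekqlwtcc" (len 11), cursors c1@3 c4@3 c2@11 c3@11, authorship .14......23
After op 4 (insert('w')): buffer="kccwwekqlwtccww" (len 15), cursors c1@5 c4@5 c2@15 c3@15, authorship .1414......2323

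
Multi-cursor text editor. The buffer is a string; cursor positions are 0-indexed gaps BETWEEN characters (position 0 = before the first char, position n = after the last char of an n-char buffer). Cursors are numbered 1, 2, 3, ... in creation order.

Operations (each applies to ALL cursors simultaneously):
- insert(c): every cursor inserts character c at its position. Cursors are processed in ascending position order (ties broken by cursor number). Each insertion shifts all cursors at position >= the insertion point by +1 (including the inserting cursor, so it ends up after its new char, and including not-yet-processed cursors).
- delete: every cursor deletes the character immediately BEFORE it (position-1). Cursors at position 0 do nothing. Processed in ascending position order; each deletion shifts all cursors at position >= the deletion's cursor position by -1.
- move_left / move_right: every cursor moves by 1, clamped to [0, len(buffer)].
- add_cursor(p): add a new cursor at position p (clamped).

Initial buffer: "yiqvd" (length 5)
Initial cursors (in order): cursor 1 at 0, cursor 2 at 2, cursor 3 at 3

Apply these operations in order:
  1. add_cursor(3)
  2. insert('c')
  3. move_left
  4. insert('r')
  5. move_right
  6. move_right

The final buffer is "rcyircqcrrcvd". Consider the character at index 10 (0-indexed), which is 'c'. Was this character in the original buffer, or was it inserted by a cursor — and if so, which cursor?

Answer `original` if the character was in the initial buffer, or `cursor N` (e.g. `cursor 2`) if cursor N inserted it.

Answer: cursor 4

Derivation:
After op 1 (add_cursor(3)): buffer="yiqvd" (len 5), cursors c1@0 c2@2 c3@3 c4@3, authorship .....
After op 2 (insert('c')): buffer="cyicqccvd" (len 9), cursors c1@1 c2@4 c3@7 c4@7, authorship 1..2.34..
After op 3 (move_left): buffer="cyicqccvd" (len 9), cursors c1@0 c2@3 c3@6 c4@6, authorship 1..2.34..
After op 4 (insert('r')): buffer="rcyircqcrrcvd" (len 13), cursors c1@1 c2@5 c3@10 c4@10, authorship 11..22.3344..
After op 5 (move_right): buffer="rcyircqcrrcvd" (len 13), cursors c1@2 c2@6 c3@11 c4@11, authorship 11..22.3344..
After op 6 (move_right): buffer="rcyircqcrrcvd" (len 13), cursors c1@3 c2@7 c3@12 c4@12, authorship 11..22.3344..
Authorship (.=original, N=cursor N): 1 1 . . 2 2 . 3 3 4 4 . .
Index 10: author = 4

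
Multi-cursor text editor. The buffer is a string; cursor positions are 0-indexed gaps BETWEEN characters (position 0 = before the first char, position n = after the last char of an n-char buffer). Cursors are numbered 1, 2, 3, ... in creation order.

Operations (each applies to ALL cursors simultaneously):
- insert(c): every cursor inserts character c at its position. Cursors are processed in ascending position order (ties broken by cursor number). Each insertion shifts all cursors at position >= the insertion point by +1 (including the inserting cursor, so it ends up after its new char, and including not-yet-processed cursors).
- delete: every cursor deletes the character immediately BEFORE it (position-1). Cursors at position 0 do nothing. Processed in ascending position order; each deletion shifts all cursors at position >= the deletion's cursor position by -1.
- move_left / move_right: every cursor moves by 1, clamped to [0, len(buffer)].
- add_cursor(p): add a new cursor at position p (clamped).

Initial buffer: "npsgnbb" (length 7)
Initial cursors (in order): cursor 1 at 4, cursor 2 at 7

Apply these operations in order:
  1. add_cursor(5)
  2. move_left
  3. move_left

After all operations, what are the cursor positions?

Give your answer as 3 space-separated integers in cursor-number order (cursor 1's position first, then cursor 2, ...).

Answer: 2 5 3

Derivation:
After op 1 (add_cursor(5)): buffer="npsgnbb" (len 7), cursors c1@4 c3@5 c2@7, authorship .......
After op 2 (move_left): buffer="npsgnbb" (len 7), cursors c1@3 c3@4 c2@6, authorship .......
After op 3 (move_left): buffer="npsgnbb" (len 7), cursors c1@2 c3@3 c2@5, authorship .......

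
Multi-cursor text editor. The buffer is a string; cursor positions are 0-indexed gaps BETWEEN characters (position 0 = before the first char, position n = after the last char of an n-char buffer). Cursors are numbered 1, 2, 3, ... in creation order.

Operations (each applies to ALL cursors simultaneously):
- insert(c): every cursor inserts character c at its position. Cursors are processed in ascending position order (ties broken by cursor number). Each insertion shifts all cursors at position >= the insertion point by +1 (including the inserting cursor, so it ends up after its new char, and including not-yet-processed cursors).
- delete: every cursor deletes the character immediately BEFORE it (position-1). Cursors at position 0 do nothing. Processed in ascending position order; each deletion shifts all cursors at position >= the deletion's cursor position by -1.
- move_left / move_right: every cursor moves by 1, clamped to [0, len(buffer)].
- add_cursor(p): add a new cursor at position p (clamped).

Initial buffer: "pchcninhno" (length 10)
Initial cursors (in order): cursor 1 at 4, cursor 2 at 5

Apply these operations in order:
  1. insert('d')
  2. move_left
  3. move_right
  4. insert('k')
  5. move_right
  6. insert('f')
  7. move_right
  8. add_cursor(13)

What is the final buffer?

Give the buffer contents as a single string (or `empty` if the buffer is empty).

After op 1 (insert('d')): buffer="pchcdndinhno" (len 12), cursors c1@5 c2@7, authorship ....1.2.....
After op 2 (move_left): buffer="pchcdndinhno" (len 12), cursors c1@4 c2@6, authorship ....1.2.....
After op 3 (move_right): buffer="pchcdndinhno" (len 12), cursors c1@5 c2@7, authorship ....1.2.....
After op 4 (insert('k')): buffer="pchcdkndkinhno" (len 14), cursors c1@6 c2@9, authorship ....11.22.....
After op 5 (move_right): buffer="pchcdkndkinhno" (len 14), cursors c1@7 c2@10, authorship ....11.22.....
After op 6 (insert('f')): buffer="pchcdknfdkifnhno" (len 16), cursors c1@8 c2@12, authorship ....11.122.2....
After op 7 (move_right): buffer="pchcdknfdkifnhno" (len 16), cursors c1@9 c2@13, authorship ....11.122.2....
After op 8 (add_cursor(13)): buffer="pchcdknfdkifnhno" (len 16), cursors c1@9 c2@13 c3@13, authorship ....11.122.2....

Answer: pchcdknfdkifnhno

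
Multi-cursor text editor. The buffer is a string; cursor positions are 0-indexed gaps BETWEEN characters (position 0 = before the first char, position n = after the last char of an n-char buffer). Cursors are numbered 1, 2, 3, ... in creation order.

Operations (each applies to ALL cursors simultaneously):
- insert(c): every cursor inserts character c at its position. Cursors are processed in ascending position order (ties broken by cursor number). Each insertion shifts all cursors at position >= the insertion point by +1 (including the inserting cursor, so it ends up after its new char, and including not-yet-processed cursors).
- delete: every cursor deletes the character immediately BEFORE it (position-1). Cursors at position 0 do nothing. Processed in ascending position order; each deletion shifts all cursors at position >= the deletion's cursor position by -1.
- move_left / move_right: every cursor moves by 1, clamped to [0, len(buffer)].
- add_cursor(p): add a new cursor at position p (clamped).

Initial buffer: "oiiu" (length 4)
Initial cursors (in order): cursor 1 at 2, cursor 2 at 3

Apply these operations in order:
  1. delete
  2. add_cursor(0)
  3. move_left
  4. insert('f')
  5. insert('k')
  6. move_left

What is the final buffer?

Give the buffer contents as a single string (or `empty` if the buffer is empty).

Answer: fffkkkou

Derivation:
After op 1 (delete): buffer="ou" (len 2), cursors c1@1 c2@1, authorship ..
After op 2 (add_cursor(0)): buffer="ou" (len 2), cursors c3@0 c1@1 c2@1, authorship ..
After op 3 (move_left): buffer="ou" (len 2), cursors c1@0 c2@0 c3@0, authorship ..
After op 4 (insert('f')): buffer="fffou" (len 5), cursors c1@3 c2@3 c3@3, authorship 123..
After op 5 (insert('k')): buffer="fffkkkou" (len 8), cursors c1@6 c2@6 c3@6, authorship 123123..
After op 6 (move_left): buffer="fffkkkou" (len 8), cursors c1@5 c2@5 c3@5, authorship 123123..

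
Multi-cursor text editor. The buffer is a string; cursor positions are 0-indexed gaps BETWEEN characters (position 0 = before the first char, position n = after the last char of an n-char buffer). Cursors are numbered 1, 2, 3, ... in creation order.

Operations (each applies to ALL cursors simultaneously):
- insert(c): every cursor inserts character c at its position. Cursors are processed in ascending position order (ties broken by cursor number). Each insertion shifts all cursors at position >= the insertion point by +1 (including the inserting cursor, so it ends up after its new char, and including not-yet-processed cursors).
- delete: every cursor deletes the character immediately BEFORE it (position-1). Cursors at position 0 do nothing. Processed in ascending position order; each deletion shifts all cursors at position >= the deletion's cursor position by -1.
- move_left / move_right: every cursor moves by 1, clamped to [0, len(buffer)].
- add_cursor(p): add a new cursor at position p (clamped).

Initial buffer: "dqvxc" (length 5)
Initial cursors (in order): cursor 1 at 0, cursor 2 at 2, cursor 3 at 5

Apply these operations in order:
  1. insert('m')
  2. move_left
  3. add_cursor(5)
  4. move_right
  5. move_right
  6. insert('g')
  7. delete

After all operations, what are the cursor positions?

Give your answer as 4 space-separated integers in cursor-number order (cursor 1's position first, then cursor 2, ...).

After op 1 (insert('m')): buffer="mdqmvxcm" (len 8), cursors c1@1 c2@4 c3@8, authorship 1..2...3
After op 2 (move_left): buffer="mdqmvxcm" (len 8), cursors c1@0 c2@3 c3@7, authorship 1..2...3
After op 3 (add_cursor(5)): buffer="mdqmvxcm" (len 8), cursors c1@0 c2@3 c4@5 c3@7, authorship 1..2...3
After op 4 (move_right): buffer="mdqmvxcm" (len 8), cursors c1@1 c2@4 c4@6 c3@8, authorship 1..2...3
After op 5 (move_right): buffer="mdqmvxcm" (len 8), cursors c1@2 c2@5 c4@7 c3@8, authorship 1..2...3
After op 6 (insert('g')): buffer="mdgqmvgxcgmg" (len 12), cursors c1@3 c2@7 c4@10 c3@12, authorship 1.1.2.2..433
After op 7 (delete): buffer="mdqmvxcm" (len 8), cursors c1@2 c2@5 c4@7 c3@8, authorship 1..2...3

Answer: 2 5 8 7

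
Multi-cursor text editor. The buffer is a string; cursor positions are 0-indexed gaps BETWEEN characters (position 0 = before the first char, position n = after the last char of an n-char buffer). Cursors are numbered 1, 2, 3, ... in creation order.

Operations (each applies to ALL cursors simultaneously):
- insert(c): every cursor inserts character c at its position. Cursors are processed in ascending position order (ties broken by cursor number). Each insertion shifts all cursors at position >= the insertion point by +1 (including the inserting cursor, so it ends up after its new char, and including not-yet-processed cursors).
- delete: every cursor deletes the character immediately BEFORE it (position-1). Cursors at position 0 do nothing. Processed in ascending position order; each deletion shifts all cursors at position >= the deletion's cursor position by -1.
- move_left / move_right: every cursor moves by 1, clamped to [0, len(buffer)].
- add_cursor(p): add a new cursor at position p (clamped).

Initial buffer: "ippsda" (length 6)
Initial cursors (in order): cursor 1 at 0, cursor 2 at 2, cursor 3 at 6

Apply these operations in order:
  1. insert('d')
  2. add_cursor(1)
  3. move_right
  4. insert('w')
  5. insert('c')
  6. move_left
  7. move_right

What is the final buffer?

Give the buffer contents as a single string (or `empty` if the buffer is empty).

Answer: diwwccpdpwcsdadwc

Derivation:
After op 1 (insert('d')): buffer="dipdpsdad" (len 9), cursors c1@1 c2@4 c3@9, authorship 1..2....3
After op 2 (add_cursor(1)): buffer="dipdpsdad" (len 9), cursors c1@1 c4@1 c2@4 c3@9, authorship 1..2....3
After op 3 (move_right): buffer="dipdpsdad" (len 9), cursors c1@2 c4@2 c2@5 c3@9, authorship 1..2....3
After op 4 (insert('w')): buffer="diwwpdpwsdadw" (len 13), cursors c1@4 c4@4 c2@8 c3@13, authorship 1.14.2.2...33
After op 5 (insert('c')): buffer="diwwccpdpwcsdadwc" (len 17), cursors c1@6 c4@6 c2@11 c3@17, authorship 1.1414.2.22...333
After op 6 (move_left): buffer="diwwccpdpwcsdadwc" (len 17), cursors c1@5 c4@5 c2@10 c3@16, authorship 1.1414.2.22...333
After op 7 (move_right): buffer="diwwccpdpwcsdadwc" (len 17), cursors c1@6 c4@6 c2@11 c3@17, authorship 1.1414.2.22...333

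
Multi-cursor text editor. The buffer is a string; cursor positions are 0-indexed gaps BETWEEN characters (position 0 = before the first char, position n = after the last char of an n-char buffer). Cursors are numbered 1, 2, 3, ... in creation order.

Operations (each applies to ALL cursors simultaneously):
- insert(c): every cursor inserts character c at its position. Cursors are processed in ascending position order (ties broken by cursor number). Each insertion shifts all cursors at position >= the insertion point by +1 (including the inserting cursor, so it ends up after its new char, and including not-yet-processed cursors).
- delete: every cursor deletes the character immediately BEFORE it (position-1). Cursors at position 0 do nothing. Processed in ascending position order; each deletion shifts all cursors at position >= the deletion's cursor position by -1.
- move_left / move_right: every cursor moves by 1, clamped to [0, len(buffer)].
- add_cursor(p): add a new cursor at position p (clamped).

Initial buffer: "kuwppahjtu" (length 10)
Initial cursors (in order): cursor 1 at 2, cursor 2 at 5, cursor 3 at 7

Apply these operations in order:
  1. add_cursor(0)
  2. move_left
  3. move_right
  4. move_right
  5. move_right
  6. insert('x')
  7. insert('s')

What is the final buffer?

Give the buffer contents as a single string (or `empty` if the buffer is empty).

After op 1 (add_cursor(0)): buffer="kuwppahjtu" (len 10), cursors c4@0 c1@2 c2@5 c3@7, authorship ..........
After op 2 (move_left): buffer="kuwppahjtu" (len 10), cursors c4@0 c1@1 c2@4 c3@6, authorship ..........
After op 3 (move_right): buffer="kuwppahjtu" (len 10), cursors c4@1 c1@2 c2@5 c3@7, authorship ..........
After op 4 (move_right): buffer="kuwppahjtu" (len 10), cursors c4@2 c1@3 c2@6 c3@8, authorship ..........
After op 5 (move_right): buffer="kuwppahjtu" (len 10), cursors c4@3 c1@4 c2@7 c3@9, authorship ..........
After op 6 (insert('x')): buffer="kuwxpxpahxjtxu" (len 14), cursors c4@4 c1@6 c2@10 c3@13, authorship ...4.1...2..3.
After op 7 (insert('s')): buffer="kuwxspxspahxsjtxsu" (len 18), cursors c4@5 c1@8 c2@13 c3@17, authorship ...44.11...22..33.

Answer: kuwxspxspahxsjtxsu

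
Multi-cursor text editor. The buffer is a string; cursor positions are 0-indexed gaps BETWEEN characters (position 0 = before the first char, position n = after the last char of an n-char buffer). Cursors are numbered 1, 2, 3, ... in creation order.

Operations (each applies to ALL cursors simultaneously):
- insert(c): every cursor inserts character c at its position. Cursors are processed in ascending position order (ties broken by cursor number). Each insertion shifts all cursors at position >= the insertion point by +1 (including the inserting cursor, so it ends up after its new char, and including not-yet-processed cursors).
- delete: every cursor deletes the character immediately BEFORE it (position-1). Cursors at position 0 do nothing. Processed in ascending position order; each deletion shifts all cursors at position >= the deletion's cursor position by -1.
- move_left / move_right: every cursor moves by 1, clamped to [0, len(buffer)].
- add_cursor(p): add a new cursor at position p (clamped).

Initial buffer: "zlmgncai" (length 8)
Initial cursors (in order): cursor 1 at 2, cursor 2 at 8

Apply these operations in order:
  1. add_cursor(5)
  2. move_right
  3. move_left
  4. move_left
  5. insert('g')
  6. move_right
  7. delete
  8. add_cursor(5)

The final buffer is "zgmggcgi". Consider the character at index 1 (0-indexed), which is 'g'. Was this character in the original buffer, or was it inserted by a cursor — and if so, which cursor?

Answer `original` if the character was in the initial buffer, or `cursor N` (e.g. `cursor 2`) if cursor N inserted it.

Answer: cursor 1

Derivation:
After op 1 (add_cursor(5)): buffer="zlmgncai" (len 8), cursors c1@2 c3@5 c2@8, authorship ........
After op 2 (move_right): buffer="zlmgncai" (len 8), cursors c1@3 c3@6 c2@8, authorship ........
After op 3 (move_left): buffer="zlmgncai" (len 8), cursors c1@2 c3@5 c2@7, authorship ........
After op 4 (move_left): buffer="zlmgncai" (len 8), cursors c1@1 c3@4 c2@6, authorship ........
After op 5 (insert('g')): buffer="zglmggncgai" (len 11), cursors c1@2 c3@6 c2@9, authorship .1...3..2..
After op 6 (move_right): buffer="zglmggncgai" (len 11), cursors c1@3 c3@7 c2@10, authorship .1...3..2..
After op 7 (delete): buffer="zgmggcgi" (len 8), cursors c1@2 c3@5 c2@7, authorship .1..3.2.
After op 8 (add_cursor(5)): buffer="zgmggcgi" (len 8), cursors c1@2 c3@5 c4@5 c2@7, authorship .1..3.2.
Authorship (.=original, N=cursor N): . 1 . . 3 . 2 .
Index 1: author = 1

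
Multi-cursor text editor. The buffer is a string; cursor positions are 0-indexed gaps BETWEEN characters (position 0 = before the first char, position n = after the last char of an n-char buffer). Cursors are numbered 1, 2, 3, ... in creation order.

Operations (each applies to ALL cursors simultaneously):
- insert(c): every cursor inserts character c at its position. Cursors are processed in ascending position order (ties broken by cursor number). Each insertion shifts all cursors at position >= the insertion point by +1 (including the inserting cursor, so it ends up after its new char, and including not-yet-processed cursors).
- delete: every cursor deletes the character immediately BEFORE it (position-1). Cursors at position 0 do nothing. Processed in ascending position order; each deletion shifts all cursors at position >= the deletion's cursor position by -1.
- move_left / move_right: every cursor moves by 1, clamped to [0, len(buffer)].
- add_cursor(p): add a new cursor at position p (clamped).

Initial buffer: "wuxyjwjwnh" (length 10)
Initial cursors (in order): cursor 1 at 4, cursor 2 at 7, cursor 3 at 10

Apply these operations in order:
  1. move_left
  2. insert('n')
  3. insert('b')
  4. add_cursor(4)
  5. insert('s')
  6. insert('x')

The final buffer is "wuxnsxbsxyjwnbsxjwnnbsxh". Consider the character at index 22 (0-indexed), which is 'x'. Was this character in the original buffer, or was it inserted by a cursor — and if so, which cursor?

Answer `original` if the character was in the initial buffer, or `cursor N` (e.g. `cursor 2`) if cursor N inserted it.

Answer: cursor 3

Derivation:
After op 1 (move_left): buffer="wuxyjwjwnh" (len 10), cursors c1@3 c2@6 c3@9, authorship ..........
After op 2 (insert('n')): buffer="wuxnyjwnjwnnh" (len 13), cursors c1@4 c2@8 c3@12, authorship ...1...2...3.
After op 3 (insert('b')): buffer="wuxnbyjwnbjwnnbh" (len 16), cursors c1@5 c2@10 c3@15, authorship ...11...22...33.
After op 4 (add_cursor(4)): buffer="wuxnbyjwnbjwnnbh" (len 16), cursors c4@4 c1@5 c2@10 c3@15, authorship ...11...22...33.
After op 5 (insert('s')): buffer="wuxnsbsyjwnbsjwnnbsh" (len 20), cursors c4@5 c1@7 c2@13 c3@19, authorship ...1411...222...333.
After op 6 (insert('x')): buffer="wuxnsxbsxyjwnbsxjwnnbsxh" (len 24), cursors c4@6 c1@9 c2@16 c3@23, authorship ...144111...2222...3333.
Authorship (.=original, N=cursor N): . . . 1 4 4 1 1 1 . . . 2 2 2 2 . . . 3 3 3 3 .
Index 22: author = 3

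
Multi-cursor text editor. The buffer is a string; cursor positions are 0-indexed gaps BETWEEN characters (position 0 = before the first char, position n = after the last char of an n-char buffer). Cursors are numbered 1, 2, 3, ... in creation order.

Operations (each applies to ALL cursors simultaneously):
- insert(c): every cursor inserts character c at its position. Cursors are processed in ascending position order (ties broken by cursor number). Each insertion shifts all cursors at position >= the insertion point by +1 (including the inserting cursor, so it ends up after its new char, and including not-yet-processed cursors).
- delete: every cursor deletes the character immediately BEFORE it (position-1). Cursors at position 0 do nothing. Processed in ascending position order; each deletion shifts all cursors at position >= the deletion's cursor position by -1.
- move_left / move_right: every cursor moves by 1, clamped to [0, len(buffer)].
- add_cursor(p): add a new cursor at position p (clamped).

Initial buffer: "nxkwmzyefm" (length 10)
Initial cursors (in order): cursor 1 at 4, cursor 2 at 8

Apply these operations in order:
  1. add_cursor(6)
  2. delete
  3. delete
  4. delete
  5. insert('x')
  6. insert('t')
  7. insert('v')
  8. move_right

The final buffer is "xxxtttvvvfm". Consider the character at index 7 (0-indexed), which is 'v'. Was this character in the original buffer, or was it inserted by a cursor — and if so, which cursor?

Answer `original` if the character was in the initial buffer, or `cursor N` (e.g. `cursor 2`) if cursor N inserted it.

Answer: cursor 2

Derivation:
After op 1 (add_cursor(6)): buffer="nxkwmzyefm" (len 10), cursors c1@4 c3@6 c2@8, authorship ..........
After op 2 (delete): buffer="nxkmyfm" (len 7), cursors c1@3 c3@4 c2@5, authorship .......
After op 3 (delete): buffer="nxfm" (len 4), cursors c1@2 c2@2 c3@2, authorship ....
After op 4 (delete): buffer="fm" (len 2), cursors c1@0 c2@0 c3@0, authorship ..
After op 5 (insert('x')): buffer="xxxfm" (len 5), cursors c1@3 c2@3 c3@3, authorship 123..
After op 6 (insert('t')): buffer="xxxtttfm" (len 8), cursors c1@6 c2@6 c3@6, authorship 123123..
After op 7 (insert('v')): buffer="xxxtttvvvfm" (len 11), cursors c1@9 c2@9 c3@9, authorship 123123123..
After op 8 (move_right): buffer="xxxtttvvvfm" (len 11), cursors c1@10 c2@10 c3@10, authorship 123123123..
Authorship (.=original, N=cursor N): 1 2 3 1 2 3 1 2 3 . .
Index 7: author = 2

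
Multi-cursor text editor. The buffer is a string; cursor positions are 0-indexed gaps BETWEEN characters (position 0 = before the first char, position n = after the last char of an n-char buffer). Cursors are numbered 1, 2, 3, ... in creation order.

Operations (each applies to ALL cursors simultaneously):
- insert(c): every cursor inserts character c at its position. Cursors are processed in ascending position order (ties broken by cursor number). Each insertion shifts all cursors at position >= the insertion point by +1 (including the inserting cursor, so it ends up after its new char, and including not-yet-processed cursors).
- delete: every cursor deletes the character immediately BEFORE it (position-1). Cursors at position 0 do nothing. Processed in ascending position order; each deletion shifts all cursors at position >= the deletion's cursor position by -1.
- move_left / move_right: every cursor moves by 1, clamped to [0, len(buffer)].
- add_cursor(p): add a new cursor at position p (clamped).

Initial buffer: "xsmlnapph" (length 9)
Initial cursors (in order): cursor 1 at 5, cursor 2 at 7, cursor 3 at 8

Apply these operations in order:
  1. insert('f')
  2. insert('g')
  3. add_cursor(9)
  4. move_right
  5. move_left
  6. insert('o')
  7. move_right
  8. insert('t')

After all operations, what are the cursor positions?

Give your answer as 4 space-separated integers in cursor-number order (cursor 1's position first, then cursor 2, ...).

Answer: 10 18 23 14

Derivation:
After op 1 (insert('f')): buffer="xsmlnfapfpfh" (len 12), cursors c1@6 c2@9 c3@11, authorship .....1..2.3.
After op 2 (insert('g')): buffer="xsmlnfgapfgpfgh" (len 15), cursors c1@7 c2@11 c3@14, authorship .....11..22.33.
After op 3 (add_cursor(9)): buffer="xsmlnfgapfgpfgh" (len 15), cursors c1@7 c4@9 c2@11 c3@14, authorship .....11..22.33.
After op 4 (move_right): buffer="xsmlnfgapfgpfgh" (len 15), cursors c1@8 c4@10 c2@12 c3@15, authorship .....11..22.33.
After op 5 (move_left): buffer="xsmlnfgapfgpfgh" (len 15), cursors c1@7 c4@9 c2@11 c3@14, authorship .....11..22.33.
After op 6 (insert('o')): buffer="xsmlnfgoapofgopfgoh" (len 19), cursors c1@8 c4@11 c2@14 c3@18, authorship .....111..4222.333.
After op 7 (move_right): buffer="xsmlnfgoapofgopfgoh" (len 19), cursors c1@9 c4@12 c2@15 c3@19, authorship .....111..4222.333.
After op 8 (insert('t')): buffer="xsmlnfgoatpoftgoptfgoht" (len 23), cursors c1@10 c4@14 c2@18 c3@23, authorship .....111.1.42422.2333.3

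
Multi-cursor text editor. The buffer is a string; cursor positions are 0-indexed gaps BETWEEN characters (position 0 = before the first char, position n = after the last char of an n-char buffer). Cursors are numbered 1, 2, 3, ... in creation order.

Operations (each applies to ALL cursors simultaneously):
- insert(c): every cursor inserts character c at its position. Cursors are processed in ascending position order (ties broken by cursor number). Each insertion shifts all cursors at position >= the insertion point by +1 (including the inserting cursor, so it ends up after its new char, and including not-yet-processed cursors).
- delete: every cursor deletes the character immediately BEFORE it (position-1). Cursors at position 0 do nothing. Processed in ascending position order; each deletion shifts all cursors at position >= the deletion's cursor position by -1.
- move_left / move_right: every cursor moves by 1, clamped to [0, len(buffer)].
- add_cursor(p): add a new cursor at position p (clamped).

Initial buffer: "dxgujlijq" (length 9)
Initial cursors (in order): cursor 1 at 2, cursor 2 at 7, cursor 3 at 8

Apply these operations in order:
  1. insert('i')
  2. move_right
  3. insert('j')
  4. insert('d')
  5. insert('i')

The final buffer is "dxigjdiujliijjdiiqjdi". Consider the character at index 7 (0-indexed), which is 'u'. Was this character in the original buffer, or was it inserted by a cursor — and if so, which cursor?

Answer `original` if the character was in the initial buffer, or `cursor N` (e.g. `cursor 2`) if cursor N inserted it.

Answer: original

Derivation:
After op 1 (insert('i')): buffer="dxigujliijiq" (len 12), cursors c1@3 c2@9 c3@11, authorship ..1.....2.3.
After op 2 (move_right): buffer="dxigujliijiq" (len 12), cursors c1@4 c2@10 c3@12, authorship ..1.....2.3.
After op 3 (insert('j')): buffer="dxigjujliijjiqj" (len 15), cursors c1@5 c2@12 c3@15, authorship ..1.1....2.23.3
After op 4 (insert('d')): buffer="dxigjdujliijjdiqjd" (len 18), cursors c1@6 c2@14 c3@18, authorship ..1.11....2.223.33
After op 5 (insert('i')): buffer="dxigjdiujliijjdiiqjdi" (len 21), cursors c1@7 c2@16 c3@21, authorship ..1.111....2.2223.333
Authorship (.=original, N=cursor N): . . 1 . 1 1 1 . . . . 2 . 2 2 2 3 . 3 3 3
Index 7: author = original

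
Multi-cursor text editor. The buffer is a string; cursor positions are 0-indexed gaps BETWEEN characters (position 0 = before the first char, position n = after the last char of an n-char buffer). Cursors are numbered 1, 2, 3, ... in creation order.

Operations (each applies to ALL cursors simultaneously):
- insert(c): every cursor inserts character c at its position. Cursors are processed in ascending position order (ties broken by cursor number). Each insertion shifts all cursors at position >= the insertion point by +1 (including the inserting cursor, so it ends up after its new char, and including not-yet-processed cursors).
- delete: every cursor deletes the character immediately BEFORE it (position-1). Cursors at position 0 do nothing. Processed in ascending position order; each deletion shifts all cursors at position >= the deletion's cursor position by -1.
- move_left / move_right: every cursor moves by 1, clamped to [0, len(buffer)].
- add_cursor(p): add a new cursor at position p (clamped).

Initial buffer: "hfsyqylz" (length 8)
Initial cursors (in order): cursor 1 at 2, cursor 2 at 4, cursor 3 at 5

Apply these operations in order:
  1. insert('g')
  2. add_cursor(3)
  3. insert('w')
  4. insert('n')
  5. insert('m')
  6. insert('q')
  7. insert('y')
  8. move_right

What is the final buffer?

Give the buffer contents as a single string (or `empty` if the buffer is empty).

Answer: hfgwwnnmmqqyysygwnmqyqgwnmqyylz

Derivation:
After op 1 (insert('g')): buffer="hfgsygqgylz" (len 11), cursors c1@3 c2@6 c3@8, authorship ..1..2.3...
After op 2 (add_cursor(3)): buffer="hfgsygqgylz" (len 11), cursors c1@3 c4@3 c2@6 c3@8, authorship ..1..2.3...
After op 3 (insert('w')): buffer="hfgwwsygwqgwylz" (len 15), cursors c1@5 c4@5 c2@9 c3@12, authorship ..114..22.33...
After op 4 (insert('n')): buffer="hfgwwnnsygwnqgwnylz" (len 19), cursors c1@7 c4@7 c2@12 c3@16, authorship ..11414..222.333...
After op 5 (insert('m')): buffer="hfgwwnnmmsygwnmqgwnmylz" (len 23), cursors c1@9 c4@9 c2@15 c3@20, authorship ..1141414..2222.3333...
After op 6 (insert('q')): buffer="hfgwwnnmmqqsygwnmqqgwnmqylz" (len 27), cursors c1@11 c4@11 c2@18 c3@24, authorship ..114141414..22222.33333...
After op 7 (insert('y')): buffer="hfgwwnnmmqqyysygwnmqyqgwnmqyylz" (len 31), cursors c1@13 c4@13 c2@21 c3@28, authorship ..11414141414..222222.333333...
After op 8 (move_right): buffer="hfgwwnnmmqqyysygwnmqyqgwnmqyylz" (len 31), cursors c1@14 c4@14 c2@22 c3@29, authorship ..11414141414..222222.333333...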